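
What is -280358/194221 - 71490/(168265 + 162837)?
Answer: -53355976903/32153480771 ≈ -1.6594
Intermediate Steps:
-280358/194221 - 71490/(168265 + 162837) = -280358*1/194221 - 71490/331102 = -280358/194221 - 71490*1/331102 = -280358/194221 - 35745/165551 = -53355976903/32153480771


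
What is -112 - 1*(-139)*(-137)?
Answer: -19155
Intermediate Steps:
-112 - 1*(-139)*(-137) = -112 + 139*(-137) = -112 - 19043 = -19155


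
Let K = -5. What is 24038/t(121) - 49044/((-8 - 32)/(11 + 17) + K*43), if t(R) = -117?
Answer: 1249822/59085 ≈ 21.153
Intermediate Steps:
24038/t(121) - 49044/((-8 - 32)/(11 + 17) + K*43) = 24038/(-117) - 49044/((-8 - 32)/(11 + 17) - 5*43) = 24038*(-1/117) - 49044/(-40/28 - 215) = -24038/117 - 49044/(-40*1/28 - 215) = -24038/117 - 49044/(-10/7 - 215) = -24038/117 - 49044/(-1515/7) = -24038/117 - 49044*(-7/1515) = -24038/117 + 114436/505 = 1249822/59085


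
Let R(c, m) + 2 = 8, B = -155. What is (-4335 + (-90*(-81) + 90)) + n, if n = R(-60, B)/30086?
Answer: 45805938/15043 ≈ 3045.0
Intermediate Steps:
R(c, m) = 6 (R(c, m) = -2 + 8 = 6)
n = 3/15043 (n = 6/30086 = 6*(1/30086) = 3/15043 ≈ 0.00019943)
(-4335 + (-90*(-81) + 90)) + n = (-4335 + (-90*(-81) + 90)) + 3/15043 = (-4335 + (7290 + 90)) + 3/15043 = (-4335 + 7380) + 3/15043 = 3045 + 3/15043 = 45805938/15043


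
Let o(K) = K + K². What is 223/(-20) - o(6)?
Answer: -1063/20 ≈ -53.150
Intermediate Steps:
223/(-20) - o(6) = 223/(-20) - 6*(1 + 6) = 223*(-1/20) - 6*7 = -223/20 - 1*42 = -223/20 - 42 = -1063/20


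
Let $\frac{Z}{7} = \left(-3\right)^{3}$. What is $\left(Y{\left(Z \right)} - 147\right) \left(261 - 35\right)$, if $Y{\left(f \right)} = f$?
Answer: $-75936$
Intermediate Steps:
$Z = -189$ ($Z = 7 \left(-3\right)^{3} = 7 \left(-27\right) = -189$)
$\left(Y{\left(Z \right)} - 147\right) \left(261 - 35\right) = \left(-189 - 147\right) \left(261 - 35\right) = \left(-336\right) 226 = -75936$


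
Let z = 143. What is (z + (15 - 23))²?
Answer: 18225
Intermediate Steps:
(z + (15 - 23))² = (143 + (15 - 23))² = (143 - 8)² = 135² = 18225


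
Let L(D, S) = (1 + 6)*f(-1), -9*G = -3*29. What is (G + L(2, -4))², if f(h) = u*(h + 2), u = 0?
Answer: 841/9 ≈ 93.444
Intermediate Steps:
f(h) = 0 (f(h) = 0*(h + 2) = 0*(2 + h) = 0)
G = 29/3 (G = -(-1)*29/3 = -⅑*(-87) = 29/3 ≈ 9.6667)
L(D, S) = 0 (L(D, S) = (1 + 6)*0 = 7*0 = 0)
(G + L(2, -4))² = (29/3 + 0)² = (29/3)² = 841/9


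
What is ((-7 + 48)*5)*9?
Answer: 1845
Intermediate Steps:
((-7 + 48)*5)*9 = (41*5)*9 = 205*9 = 1845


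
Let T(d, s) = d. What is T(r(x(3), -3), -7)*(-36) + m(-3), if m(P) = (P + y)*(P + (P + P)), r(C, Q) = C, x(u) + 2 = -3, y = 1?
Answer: 198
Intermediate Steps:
x(u) = -5 (x(u) = -2 - 3 = -5)
m(P) = 3*P*(1 + P) (m(P) = (P + 1)*(P + (P + P)) = (1 + P)*(P + 2*P) = (1 + P)*(3*P) = 3*P*(1 + P))
T(r(x(3), -3), -7)*(-36) + m(-3) = -5*(-36) + 3*(-3)*(1 - 3) = 180 + 3*(-3)*(-2) = 180 + 18 = 198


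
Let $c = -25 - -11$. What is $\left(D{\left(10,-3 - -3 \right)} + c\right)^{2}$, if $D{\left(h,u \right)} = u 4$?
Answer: $196$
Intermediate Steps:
$D{\left(h,u \right)} = 4 u$
$c = -14$ ($c = -25 + 11 = -14$)
$\left(D{\left(10,-3 - -3 \right)} + c\right)^{2} = \left(4 \left(-3 - -3\right) - 14\right)^{2} = \left(4 \left(-3 + 3\right) - 14\right)^{2} = \left(4 \cdot 0 - 14\right)^{2} = \left(0 - 14\right)^{2} = \left(-14\right)^{2} = 196$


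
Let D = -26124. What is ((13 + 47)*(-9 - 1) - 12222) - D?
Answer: 13302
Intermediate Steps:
((13 + 47)*(-9 - 1) - 12222) - D = ((13 + 47)*(-9 - 1) - 12222) - 1*(-26124) = (60*(-10) - 12222) + 26124 = (-600 - 12222) + 26124 = -12822 + 26124 = 13302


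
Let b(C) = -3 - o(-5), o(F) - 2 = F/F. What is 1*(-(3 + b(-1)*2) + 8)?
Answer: 17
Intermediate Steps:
o(F) = 3 (o(F) = 2 + F/F = 2 + 1 = 3)
b(C) = -6 (b(C) = -3 - 1*3 = -3 - 3 = -6)
1*(-(3 + b(-1)*2) + 8) = 1*(-(3 - 6*2) + 8) = 1*(-(3 - 12) + 8) = 1*(-1*(-9) + 8) = 1*(9 + 8) = 1*17 = 17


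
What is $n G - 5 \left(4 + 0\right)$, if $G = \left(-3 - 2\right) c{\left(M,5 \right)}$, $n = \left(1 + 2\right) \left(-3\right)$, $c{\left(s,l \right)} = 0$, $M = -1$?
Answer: $-20$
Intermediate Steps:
$n = -9$ ($n = 3 \left(-3\right) = -9$)
$G = 0$ ($G = \left(-3 - 2\right) 0 = \left(-5\right) 0 = 0$)
$n G - 5 \left(4 + 0\right) = \left(-9\right) 0 - 5 \left(4 + 0\right) = 0 - 20 = -20$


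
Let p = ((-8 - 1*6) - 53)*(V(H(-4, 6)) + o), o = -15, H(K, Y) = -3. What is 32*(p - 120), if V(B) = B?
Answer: 34752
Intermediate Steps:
p = 1206 (p = ((-8 - 1*6) - 53)*(-3 - 15) = ((-8 - 6) - 53)*(-18) = (-14 - 53)*(-18) = -67*(-18) = 1206)
32*(p - 120) = 32*(1206 - 120) = 32*1086 = 34752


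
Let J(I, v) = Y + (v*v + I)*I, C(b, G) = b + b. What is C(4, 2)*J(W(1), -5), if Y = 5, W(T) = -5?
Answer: -760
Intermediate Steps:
C(b, G) = 2*b
J(I, v) = 5 + I*(I + v**2) (J(I, v) = 5 + (v*v + I)*I = 5 + (v**2 + I)*I = 5 + (I + v**2)*I = 5 + I*(I + v**2))
C(4, 2)*J(W(1), -5) = (2*4)*(5 + (-5)**2 - 5*(-5)**2) = 8*(5 + 25 - 5*25) = 8*(5 + 25 - 125) = 8*(-95) = -760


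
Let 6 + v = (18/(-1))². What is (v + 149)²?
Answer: 218089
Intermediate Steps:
v = 318 (v = -6 + (18/(-1))² = -6 + (18*(-1))² = -6 + (-18)² = -6 + 324 = 318)
(v + 149)² = (318 + 149)² = 467² = 218089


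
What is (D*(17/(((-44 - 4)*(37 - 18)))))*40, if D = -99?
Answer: 2805/38 ≈ 73.816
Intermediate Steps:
(D*(17/(((-44 - 4)*(37 - 18)))))*40 = -1683/((-44 - 4)*(37 - 18))*40 = -1683/((-48*19))*40 = -1683/(-912)*40 = -1683*(-1)/912*40 = -99*(-17/912)*40 = (561/304)*40 = 2805/38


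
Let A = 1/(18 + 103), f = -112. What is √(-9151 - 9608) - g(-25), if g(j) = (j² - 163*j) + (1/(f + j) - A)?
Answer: -77911642/16577 + 13*I*√111 ≈ -4700.0 + 136.96*I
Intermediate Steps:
A = 1/121 ≈ 0.0082645
g(j) = -1/121 + j² + 1/(-112 + j) - 163*j (g(j) = (j² - 163*j) + (1/(-112 + j) - 1*1/121) = (j² - 163*j) + (1/(-112 + j) - 1/121) = (j² - 163*j) + (-1/121 + 1/(-112 + j)) = -1/121 + j² + 1/(-112 + j) - 163*j)
√(-9151 - 9608) - g(-25) = √(-9151 - 9608) - (233 - 33275*(-25)² + 121*(-25)³ + 2208975*(-25))/(121*(-112 - 25)) = √(-18759) - (233 - 33275*625 + 121*(-15625) - 55224375)/(121*(-137)) = 13*I*√111 - (-1)*(233 - 20796875 - 1890625 - 55224375)/(121*137) = 13*I*√111 - (-1)*(-77911642)/(121*137) = 13*I*√111 - 1*77911642/16577 = 13*I*√111 - 77911642/16577 = -77911642/16577 + 13*I*√111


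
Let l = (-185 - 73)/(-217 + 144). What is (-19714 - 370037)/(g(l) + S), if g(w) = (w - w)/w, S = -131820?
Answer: 129917/43940 ≈ 2.9567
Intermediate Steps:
l = 258/73 (l = -258/(-73) = -258*(-1/73) = 258/73 ≈ 3.5342)
g(w) = 0 (g(w) = 0/w = 0)
(-19714 - 370037)/(g(l) + S) = (-19714 - 370037)/(0 - 131820) = -389751/(-131820) = -389751*(-1/131820) = 129917/43940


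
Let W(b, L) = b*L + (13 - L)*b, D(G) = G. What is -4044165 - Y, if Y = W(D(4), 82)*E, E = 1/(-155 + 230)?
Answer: -303312427/75 ≈ -4.0442e+6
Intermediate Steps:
W(b, L) = L*b + b*(13 - L)
E = 1/75 ≈ 0.013333
Y = 52/75 (Y = (13*4)*(1/75) = 52*(1/75) = 52/75 ≈ 0.69333)
-4044165 - Y = -4044165 - 1*52/75 = -4044165 - 52/75 = -303312427/75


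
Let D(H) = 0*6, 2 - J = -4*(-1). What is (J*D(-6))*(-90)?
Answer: 0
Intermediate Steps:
J = -2 (J = 2 - (-4)*(-1) = 2 - 1*4 = 2 - 4 = -2)
D(H) = 0
(J*D(-6))*(-90) = -2*0*(-90) = 0*(-90) = 0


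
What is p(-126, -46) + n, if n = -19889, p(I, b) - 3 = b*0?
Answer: -19886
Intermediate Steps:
p(I, b) = 3 (p(I, b) = 3 + b*0 = 3 + 0 = 3)
p(-126, -46) + n = 3 - 19889 = -19886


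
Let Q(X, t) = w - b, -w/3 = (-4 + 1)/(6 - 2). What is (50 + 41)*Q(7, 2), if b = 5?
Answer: -1001/4 ≈ -250.25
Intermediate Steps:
w = 9/4 (w = -3*(-4 + 1)/(6 - 2) = -(-9)/4 = -3*(-¾) = 9/4 ≈ 2.2500)
Q(X, t) = -11/4 (Q(X, t) = 9/4 - 1*5 = 9/4 - 5 = -11/4)
(50 + 41)*Q(7, 2) = (50 + 41)*(-11/4) = 91*(-11/4) = -1001/4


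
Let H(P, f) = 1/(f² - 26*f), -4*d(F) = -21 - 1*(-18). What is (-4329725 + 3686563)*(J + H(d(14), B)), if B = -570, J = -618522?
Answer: 67571980537039459/169860 ≈ 3.9781e+11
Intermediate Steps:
d(F) = ¾ (d(F) = -(-21 - 1*(-18))/4 = -(-21 + 18)/4 = -¼*(-3) = ¾)
(-4329725 + 3686563)*(J + H(d(14), B)) = (-4329725 + 3686563)*(-618522 + 1/((-570)*(-26 - 570))) = -643162*(-618522 - 1/570/(-596)) = -643162*(-618522 - 1/570*(-1/596)) = -643162*(-618522 + 1/339720) = -643162*(-210124293839/339720) = 67571980537039459/169860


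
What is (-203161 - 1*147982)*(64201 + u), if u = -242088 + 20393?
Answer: 55302915642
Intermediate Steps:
u = -221695
(-203161 - 1*147982)*(64201 + u) = (-203161 - 1*147982)*(64201 - 221695) = (-203161 - 147982)*(-157494) = -351143*(-157494) = 55302915642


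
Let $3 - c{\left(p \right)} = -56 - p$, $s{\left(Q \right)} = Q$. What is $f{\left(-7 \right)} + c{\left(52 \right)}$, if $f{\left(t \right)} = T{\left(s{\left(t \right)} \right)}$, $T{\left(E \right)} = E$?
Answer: $104$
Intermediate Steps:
$f{\left(t \right)} = t$
$c{\left(p \right)} = 59 + p$ ($c{\left(p \right)} = 3 - \left(-56 - p\right) = 3 + \left(56 + p\right) = 59 + p$)
$f{\left(-7 \right)} + c{\left(52 \right)} = -7 + \left(59 + 52\right) = -7 + 111 = 104$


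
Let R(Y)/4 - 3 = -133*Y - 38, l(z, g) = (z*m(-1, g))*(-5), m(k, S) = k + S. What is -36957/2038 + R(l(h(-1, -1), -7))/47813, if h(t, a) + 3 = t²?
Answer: -1680573081/97442894 ≈ -17.247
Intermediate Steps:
h(t, a) = -3 + t²
m(k, S) = S + k
l(z, g) = -5*z*(-1 + g) (l(z, g) = (z*(g - 1))*(-5) = (z*(-1 + g))*(-5) = -5*z*(-1 + g))
R(Y) = -140 - 532*Y (R(Y) = 12 + 4*(-133*Y - 38) = 12 + 4*(-38 - 133*Y) = 12 + (-152 - 532*Y) = -140 - 532*Y)
-36957/2038 + R(l(h(-1, -1), -7))/47813 = -36957/2038 + (-140 - 2660*(-3 + (-1)²)*(1 - 1*(-7)))/47813 = -36957*1/2038 + (-140 - 2660*(-3 + 1)*(1 + 7))*(1/47813) = -36957/2038 + (-140 - 2660*(-2)*8)*(1/47813) = -36957/2038 + (-140 - 532*(-80))*(1/47813) = -36957/2038 + (-140 + 42560)*(1/47813) = -36957/2038 + 42420*(1/47813) = -36957/2038 + 42420/47813 = -1680573081/97442894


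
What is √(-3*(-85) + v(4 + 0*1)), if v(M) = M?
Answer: √259 ≈ 16.093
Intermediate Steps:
√(-3*(-85) + v(4 + 0*1)) = √(-3*(-85) + (4 + 0*1)) = √(255 + (4 + 0)) = √(255 + 4) = √259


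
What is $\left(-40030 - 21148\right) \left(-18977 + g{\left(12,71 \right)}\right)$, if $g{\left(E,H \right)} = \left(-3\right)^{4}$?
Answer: $1156019488$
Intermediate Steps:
$g{\left(E,H \right)} = 81$
$\left(-40030 - 21148\right) \left(-18977 + g{\left(12,71 \right)}\right) = \left(-40030 - 21148\right) \left(-18977 + 81\right) = \left(-61178\right) \left(-18896\right) = 1156019488$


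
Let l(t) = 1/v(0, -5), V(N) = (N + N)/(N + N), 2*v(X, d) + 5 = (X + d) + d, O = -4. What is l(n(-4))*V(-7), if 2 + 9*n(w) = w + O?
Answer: -2/15 ≈ -0.13333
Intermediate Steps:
v(X, d) = -5/2 + d + X/2 (v(X, d) = -5/2 + ((X + d) + d)/2 = -5/2 + (X + 2*d)/2 = -5/2 + (d + X/2) = -5/2 + d + X/2)
V(N) = 1 (V(N) = (2*N)/((2*N)) = (2*N)*(1/(2*N)) = 1)
n(w) = -2/3 + w/9 (n(w) = -2/9 + (w - 4)/9 = -2/9 + (-4 + w)/9 = -2/9 + (-4/9 + w/9) = -2/3 + w/9)
l(t) = -2/15 (l(t) = 1/(-5/2 - 5 + (1/2)*0) = 1/(-5/2 - 5 + 0) = 1/(-15/2) = -2/15)
l(n(-4))*V(-7) = -2/15*1 = -2/15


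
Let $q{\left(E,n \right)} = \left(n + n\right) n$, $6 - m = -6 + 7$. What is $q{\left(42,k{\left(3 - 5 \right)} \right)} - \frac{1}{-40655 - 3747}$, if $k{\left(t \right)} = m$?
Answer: $\frac{2220101}{44402} \approx 50.0$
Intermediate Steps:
$m = 5$ ($m = 6 - \left(-6 + 7\right) = 6 - 1 = 5$)
$k{\left(t \right)} = 5$
$q{\left(E,n \right)} = 2 n^{2}$ ($q{\left(E,n \right)} = 2 n n = 2 n^{2}$)
$q{\left(42,k{\left(3 - 5 \right)} \right)} - \frac{1}{-40655 - 3747} = 2 \cdot 5^{2} - \frac{1}{-40655 - 3747} = 2 \cdot 25 - \frac{1}{-44402} = 50 - - \frac{1}{44402} = 50 + \frac{1}{44402} = \frac{2220101}{44402}$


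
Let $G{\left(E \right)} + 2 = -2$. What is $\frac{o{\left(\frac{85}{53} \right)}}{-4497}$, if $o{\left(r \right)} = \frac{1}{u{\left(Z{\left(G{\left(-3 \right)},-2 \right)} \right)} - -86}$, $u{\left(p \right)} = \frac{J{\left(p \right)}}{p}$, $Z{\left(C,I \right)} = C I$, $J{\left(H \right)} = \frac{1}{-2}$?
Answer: $- \frac{16}{6183375} \approx -2.5876 \cdot 10^{-6}$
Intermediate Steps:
$J{\left(H \right)} = - \frac{1}{2}$
$G{\left(E \right)} = -4$ ($G{\left(E \right)} = -2 - 2 = -4$)
$u{\left(p \right)} = - \frac{1}{2 p}$
$o{\left(r \right)} = \frac{16}{1375}$ ($o{\left(r \right)} = \frac{1}{- \frac{1}{2 \left(\left(-4\right) \left(-2\right)\right)} - -86} = \frac{1}{- \frac{1}{2 \cdot 8} + 86} = \frac{1}{\left(- \frac{1}{2}\right) \frac{1}{8} + 86} = \frac{1}{- \frac{1}{16} + 86} = \frac{1}{\frac{1375}{16}} = \frac{16}{1375}$)
$\frac{o{\left(\frac{85}{53} \right)}}{-4497} = \frac{16}{1375 \left(-4497\right)} = \frac{16}{1375} \left(- \frac{1}{4497}\right) = - \frac{16}{6183375}$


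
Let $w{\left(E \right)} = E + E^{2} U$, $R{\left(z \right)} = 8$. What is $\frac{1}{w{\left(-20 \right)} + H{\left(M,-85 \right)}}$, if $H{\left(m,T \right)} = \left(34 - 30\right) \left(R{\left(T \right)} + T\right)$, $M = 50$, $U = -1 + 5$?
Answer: $\frac{1}{1272} \approx 0.00078616$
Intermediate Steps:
$U = 4$
$w{\left(E \right)} = E + 4 E^{2}$ ($w{\left(E \right)} = E + E^{2} \cdot 4 = E + 4 E^{2}$)
$H{\left(m,T \right)} = 32 + 4 T$ ($H{\left(m,T \right)} = \left(34 - 30\right) \left(8 + T\right) = 4 \left(8 + T\right) = 32 + 4 T$)
$\frac{1}{w{\left(-20 \right)} + H{\left(M,-85 \right)}} = \frac{1}{- 20 \left(1 + 4 \left(-20\right)\right) + \left(32 + 4 \left(-85\right)\right)} = \frac{1}{- 20 \left(1 - 80\right) + \left(32 - 340\right)} = \frac{1}{\left(-20\right) \left(-79\right) - 308} = \frac{1}{1580 - 308} = \frac{1}{1272}$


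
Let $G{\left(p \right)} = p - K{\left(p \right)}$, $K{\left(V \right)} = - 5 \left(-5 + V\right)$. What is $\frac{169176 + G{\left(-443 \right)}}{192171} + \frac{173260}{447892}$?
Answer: $\frac{26966607554}{21517963383} \approx 1.2532$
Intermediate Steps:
$K{\left(V \right)} = 25 - 5 V$
$G{\left(p \right)} = -25 + 6 p$ ($G{\left(p \right)} = p - \left(25 - 5 p\right) = p + \left(-25 + 5 p\right) = -25 + 6 p$)
$\frac{169176 + G{\left(-443 \right)}}{192171} + \frac{173260}{447892} = \frac{169176 + \left(-25 + 6 \left(-443\right)\right)}{192171} + \frac{173260}{447892} = \left(169176 - 2683\right) \frac{1}{192171} + 173260 \cdot \frac{1}{447892} = \left(169176 - 2683\right) \frac{1}{192171} + \frac{43315}{111973} = 166493 \cdot \frac{1}{192171} + \frac{43315}{111973} = \frac{166493}{192171} + \frac{43315}{111973} = \frac{26966607554}{21517963383}$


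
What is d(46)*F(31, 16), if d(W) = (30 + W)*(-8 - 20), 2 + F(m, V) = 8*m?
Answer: -523488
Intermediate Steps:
F(m, V) = -2 + 8*m
d(W) = -840 - 28*W (d(W) = (30 + W)*(-28) = -840 - 28*W)
d(46)*F(31, 16) = (-840 - 28*46)*(-2 + 8*31) = (-840 - 1288)*(-2 + 248) = -2128*246 = -523488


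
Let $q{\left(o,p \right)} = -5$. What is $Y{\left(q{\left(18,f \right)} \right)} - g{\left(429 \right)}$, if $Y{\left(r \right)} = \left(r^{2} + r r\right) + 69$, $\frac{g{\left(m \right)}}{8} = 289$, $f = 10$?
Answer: $-2193$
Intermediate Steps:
$g{\left(m \right)} = 2312$ ($g{\left(m \right)} = 8 \cdot 289 = 2312$)
$Y{\left(r \right)} = 69 + 2 r^{2}$ ($Y{\left(r \right)} = \left(r^{2} + r^{2}\right) + 69 = 2 r^{2} + 69 = 69 + 2 r^{2}$)
$Y{\left(q{\left(18,f \right)} \right)} - g{\left(429 \right)} = \left(69 + 2 \left(-5\right)^{2}\right) - 2312 = \left(69 + 2 \cdot 25\right) - 2312 = \left(69 + 50\right) - 2312 = 119 - 2312 = -2193$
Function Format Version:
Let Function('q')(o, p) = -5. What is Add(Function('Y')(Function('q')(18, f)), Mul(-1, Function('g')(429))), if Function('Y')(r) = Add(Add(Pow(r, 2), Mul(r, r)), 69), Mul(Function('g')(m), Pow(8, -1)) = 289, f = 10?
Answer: -2193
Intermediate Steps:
Function('g')(m) = 2312 (Function('g')(m) = Mul(8, 289) = 2312)
Function('Y')(r) = Add(69, Mul(2, Pow(r, 2))) (Function('Y')(r) = Add(Add(Pow(r, 2), Pow(r, 2)), 69) = Add(Mul(2, Pow(r, 2)), 69) = Add(69, Mul(2, Pow(r, 2))))
Add(Function('Y')(Function('q')(18, f)), Mul(-1, Function('g')(429))) = Add(Add(69, Mul(2, Pow(-5, 2))), Mul(-1, 2312)) = Add(Add(69, Mul(2, 25)), -2312) = Add(Add(69, 50), -2312) = Add(119, -2312) = -2193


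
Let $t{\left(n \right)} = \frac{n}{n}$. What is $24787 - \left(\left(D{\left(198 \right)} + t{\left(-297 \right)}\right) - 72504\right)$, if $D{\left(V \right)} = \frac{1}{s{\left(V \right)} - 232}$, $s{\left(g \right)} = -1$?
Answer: $\frac{22668571}{233} \approx 97290.0$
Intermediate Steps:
$D{\left(V \right)} = - \frac{1}{233}$ ($D{\left(V \right)} = \frac{1}{-1 - 232} = \frac{1}{-233} = - \frac{1}{233}$)
$t{\left(n \right)} = 1$
$24787 - \left(\left(D{\left(198 \right)} + t{\left(-297 \right)}\right) - 72504\right) = 24787 - \left(\left(- \frac{1}{233} + 1\right) - 72504\right) = 24787 - \left(\frac{232}{233} - 72504\right) = 24787 - - \frac{16893200}{233} = 24787 + \frac{16893200}{233} = \frac{22668571}{233}$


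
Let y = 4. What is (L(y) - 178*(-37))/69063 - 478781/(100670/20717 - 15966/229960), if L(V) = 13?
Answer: -78764605520929819369/787984850566707 ≈ -99957.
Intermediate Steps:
(L(y) - 178*(-37))/69063 - 478781/(100670/20717 - 15966/229960) = (13 - 178*(-37))/69063 - 478781/(100670/20717 - 15966/229960) = (13 + 6586)*(1/69063) - 478781/(100670*(1/20717) - 15966*1/229960) = 6599*(1/69063) - 478781/(100670/20717 - 7983/114980) = 6599/69063 - 478781/11409652789/2382040660 = 6599/69063 - 478781*2382040660/11409652789 = 6599/69063 - 1140475809235460/11409652789 = -78764605520929819369/787984850566707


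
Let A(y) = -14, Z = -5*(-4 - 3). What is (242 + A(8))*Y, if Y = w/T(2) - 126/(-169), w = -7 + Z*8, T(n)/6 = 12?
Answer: 349657/338 ≈ 1034.5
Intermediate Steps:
Z = 35 (Z = -5*(-7) = 35)
T(n) = 72 (T(n) = 6*12 = 72)
w = 273 (w = -7 + 35*8 = -7 + 280 = 273)
Y = 18403/4056 (Y = 273/72 - 126/(-169) = 273*(1/72) - 126*(-1/169) = 91/24 + 126/169 = 18403/4056 ≈ 4.5372)
(242 + A(8))*Y = (242 - 14)*(18403/4056) = 228*(18403/4056) = 349657/338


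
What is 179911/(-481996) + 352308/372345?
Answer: 34274028491/59822933540 ≈ 0.57292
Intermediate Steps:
179911/(-481996) + 352308/372345 = 179911*(-1/481996) + 352308*(1/372345) = -179911/481996 + 117436/124115 = 34274028491/59822933540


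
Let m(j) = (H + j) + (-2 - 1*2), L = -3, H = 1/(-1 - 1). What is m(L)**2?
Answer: 225/4 ≈ 56.250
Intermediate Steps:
H = -1/2 (H = 1/(-2) = -1/2 ≈ -0.50000)
m(j) = -9/2 + j (m(j) = (-1/2 + j) + (-2 - 1*2) = (-1/2 + j) + (-2 - 2) = (-1/2 + j) - 4 = -9/2 + j)
m(L)**2 = (-9/2 - 3)**2 = (-15/2)**2 = 225/4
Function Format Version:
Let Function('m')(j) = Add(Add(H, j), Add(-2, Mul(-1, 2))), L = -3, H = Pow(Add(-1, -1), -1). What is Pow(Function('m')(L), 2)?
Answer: Rational(225, 4) ≈ 56.250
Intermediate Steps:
H = Rational(-1, 2) (H = Pow(-2, -1) = Rational(-1, 2) ≈ -0.50000)
Function('m')(j) = Add(Rational(-9, 2), j) (Function('m')(j) = Add(Add(Rational(-1, 2), j), Add(-2, Mul(-1, 2))) = Add(Add(Rational(-1, 2), j), Add(-2, -2)) = Add(Add(Rational(-1, 2), j), -4) = Add(Rational(-9, 2), j))
Pow(Function('m')(L), 2) = Pow(Add(Rational(-9, 2), -3), 2) = Pow(Rational(-15, 2), 2) = Rational(225, 4)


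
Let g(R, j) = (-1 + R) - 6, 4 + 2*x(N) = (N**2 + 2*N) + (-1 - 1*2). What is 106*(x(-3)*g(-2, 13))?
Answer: 1908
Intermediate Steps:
x(N) = -7/2 + N + N**2/2 (x(N) = -2 + ((N**2 + 2*N) + (-1 - 1*2))/2 = -2 + ((N**2 + 2*N) + (-1 - 2))/2 = -2 + ((N**2 + 2*N) - 3)/2 = -2 + (-3 + N**2 + 2*N)/2 = -2 + (-3/2 + N + N**2/2) = -7/2 + N + N**2/2)
g(R, j) = -7 + R
106*(x(-3)*g(-2, 13)) = 106*((-7/2 - 3 + (1/2)*(-3)**2)*(-7 - 2)) = 106*((-7/2 - 3 + (1/2)*9)*(-9)) = 106*((-7/2 - 3 + 9/2)*(-9)) = 106*(-2*(-9)) = 106*18 = 1908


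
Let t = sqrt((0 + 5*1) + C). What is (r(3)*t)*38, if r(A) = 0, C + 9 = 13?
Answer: 0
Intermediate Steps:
C = 4 (C = -9 + 13 = 4)
t = 3 (t = sqrt((0 + 5*1) + 4) = sqrt((0 + 5) + 4) = sqrt(5 + 4) = sqrt(9) = 3)
(r(3)*t)*38 = (0*3)*38 = 0*38 = 0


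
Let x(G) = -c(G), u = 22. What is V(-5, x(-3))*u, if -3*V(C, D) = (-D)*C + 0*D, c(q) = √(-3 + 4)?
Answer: 110/3 ≈ 36.667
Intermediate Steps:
c(q) = 1 (c(q) = √1 = 1)
x(G) = -1 (x(G) = -1*1 = -1)
V(C, D) = C*D/3 (V(C, D) = -((-D)*C + 0*D)/3 = -(-C*D + 0)/3 = -(-1)*C*D/3 = C*D/3)
V(-5, x(-3))*u = ((⅓)*(-5)*(-1))*22 = (5/3)*22 = 110/3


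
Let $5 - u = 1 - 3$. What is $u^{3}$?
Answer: $343$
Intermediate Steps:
$u = 7$ ($u = 5 - \left(1 - 3\right) = 5 - -2 = 5 + 2 = 7$)
$u^{3} = 7^{3} = 343$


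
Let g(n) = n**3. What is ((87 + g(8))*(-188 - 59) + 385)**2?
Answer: 21776314624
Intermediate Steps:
((87 + g(8))*(-188 - 59) + 385)**2 = ((87 + 8**3)*(-188 - 59) + 385)**2 = ((87 + 512)*(-247) + 385)**2 = (599*(-247) + 385)**2 = (-147953 + 385)**2 = (-147568)**2 = 21776314624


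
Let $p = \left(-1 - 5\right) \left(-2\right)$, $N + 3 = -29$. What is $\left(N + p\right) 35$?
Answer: $-700$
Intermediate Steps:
$N = -32$ ($N = -3 - 29 = -32$)
$p = 12$ ($p = \left(-6\right) \left(-2\right) = 12$)
$\left(N + p\right) 35 = \left(-32 + 12\right) 35 = \left(-20\right) 35 = -700$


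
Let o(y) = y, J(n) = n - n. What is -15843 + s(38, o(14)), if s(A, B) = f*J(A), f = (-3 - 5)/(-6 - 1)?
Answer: -15843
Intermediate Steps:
J(n) = 0
f = 8/7 (f = -8/(-7) = -8*(-1/7) = 8/7 ≈ 1.1429)
s(A, B) = 0 (s(A, B) = (8/7)*0 = 0)
-15843 + s(38, o(14)) = -15843 + 0 = -15843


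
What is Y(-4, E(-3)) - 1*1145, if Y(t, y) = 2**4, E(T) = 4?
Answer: -1129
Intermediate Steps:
Y(t, y) = 16
Y(-4, E(-3)) - 1*1145 = 16 - 1*1145 = 16 - 1145 = -1129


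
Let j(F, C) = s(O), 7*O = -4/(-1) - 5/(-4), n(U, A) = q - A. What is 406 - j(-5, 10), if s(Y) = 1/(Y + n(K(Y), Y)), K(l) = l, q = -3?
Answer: 1219/3 ≈ 406.33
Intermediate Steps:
n(U, A) = -3 - A
O = ¾ (O = (-4/(-1) - 5/(-4))/7 = (-4*(-1) - 5*(-¼))/7 = (4 + 5/4)/7 = (⅐)*(21/4) = ¾ ≈ 0.75000)
s(Y) = -⅓ (s(Y) = 1/(Y + (-3 - Y)) = 1/(-3) = -⅓)
j(F, C) = -⅓
406 - j(-5, 10) = 406 - 1*(-⅓) = 406 + ⅓ = 1219/3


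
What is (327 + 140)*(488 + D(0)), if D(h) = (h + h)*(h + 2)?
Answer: 227896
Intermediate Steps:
D(h) = 2*h*(2 + h) (D(h) = (2*h)*(2 + h) = 2*h*(2 + h))
(327 + 140)*(488 + D(0)) = (327 + 140)*(488 + 2*0*(2 + 0)) = 467*(488 + 2*0*2) = 467*(488 + 0) = 467*488 = 227896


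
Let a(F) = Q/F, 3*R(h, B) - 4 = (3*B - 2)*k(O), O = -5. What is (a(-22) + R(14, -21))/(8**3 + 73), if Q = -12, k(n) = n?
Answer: 3637/19305 ≈ 0.18840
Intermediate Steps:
R(h, B) = 14/3 - 5*B (R(h, B) = 4/3 + ((3*B - 2)*(-5))/3 = 4/3 + ((-2 + 3*B)*(-5))/3 = 4/3 + (10 - 15*B)/3 = 4/3 + (10/3 - 5*B) = 14/3 - 5*B)
a(F) = -12/F
(a(-22) + R(14, -21))/(8**3 + 73) = (-12/(-22) + (14/3 - 5*(-21)))/(8**3 + 73) = (-12*(-1/22) + (14/3 + 105))/(512 + 73) = (6/11 + 329/3)/585 = (3637/33)*(1/585) = 3637/19305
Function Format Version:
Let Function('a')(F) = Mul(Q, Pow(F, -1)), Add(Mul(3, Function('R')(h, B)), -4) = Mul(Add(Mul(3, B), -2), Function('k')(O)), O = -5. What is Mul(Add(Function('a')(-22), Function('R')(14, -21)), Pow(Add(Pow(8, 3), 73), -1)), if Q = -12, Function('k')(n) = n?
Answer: Rational(3637, 19305) ≈ 0.18840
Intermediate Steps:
Function('R')(h, B) = Add(Rational(14, 3), Mul(-5, B)) (Function('R')(h, B) = Add(Rational(4, 3), Mul(Rational(1, 3), Mul(Add(Mul(3, B), -2), -5))) = Add(Rational(4, 3), Mul(Rational(1, 3), Mul(Add(-2, Mul(3, B)), -5))) = Add(Rational(4, 3), Mul(Rational(1, 3), Add(10, Mul(-15, B)))) = Add(Rational(4, 3), Add(Rational(10, 3), Mul(-5, B))) = Add(Rational(14, 3), Mul(-5, B)))
Function('a')(F) = Mul(-12, Pow(F, -1))
Mul(Add(Function('a')(-22), Function('R')(14, -21)), Pow(Add(Pow(8, 3), 73), -1)) = Mul(Add(Mul(-12, Pow(-22, -1)), Add(Rational(14, 3), Mul(-5, -21))), Pow(Add(Pow(8, 3), 73), -1)) = Mul(Add(Mul(-12, Rational(-1, 22)), Add(Rational(14, 3), 105)), Pow(Add(512, 73), -1)) = Mul(Add(Rational(6, 11), Rational(329, 3)), Pow(585, -1)) = Mul(Rational(3637, 33), Rational(1, 585)) = Rational(3637, 19305)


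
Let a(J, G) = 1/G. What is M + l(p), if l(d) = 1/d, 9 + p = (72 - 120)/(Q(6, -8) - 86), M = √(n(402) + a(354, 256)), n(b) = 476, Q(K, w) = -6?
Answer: -23/195 + √121857/16 ≈ 21.700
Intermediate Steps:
M = √121857/16 (M = √(476 + 1/256) = √(121857/256) = √121857/16 ≈ 21.818)
p = -195/23 (p = -9 + (72 - 120)/(-6 - 86) = -9 - 48/(-92) = -9 - 48*(-1/92) = -9 + 12/23 = -195/23 ≈ -8.4783)
M + l(p) = √121857/16 + 1/(-195/23) = √121857/16 - 23/195 = -23/195 + √121857/16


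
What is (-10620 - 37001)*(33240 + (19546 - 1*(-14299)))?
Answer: -3194654785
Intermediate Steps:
(-10620 - 37001)*(33240 + (19546 - 1*(-14299))) = -47621*(33240 + (19546 + 14299)) = -47621*(33240 + 33845) = -47621*67085 = -3194654785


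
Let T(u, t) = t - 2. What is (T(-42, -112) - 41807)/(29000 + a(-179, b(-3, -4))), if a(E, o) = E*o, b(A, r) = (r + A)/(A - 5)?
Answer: -30488/20977 ≈ -1.4534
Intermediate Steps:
b(A, r) = (A + r)/(-5 + A)
T(u, t) = -2 + t
(T(-42, -112) - 41807)/(29000 + a(-179, b(-3, -4))) = ((-2 - 112) - 41807)/(29000 - 179*(-3 - 4)/(-5 - 3)) = (-114 - 41807)/(29000 - 179*(-7)/(-8)) = -41921/(29000 - (-179)*(-7)/8) = -41921/(29000 - 179*7/8) = -41921/(29000 - 1253/8) = -41921/230747/8 = -41921*8/230747 = -30488/20977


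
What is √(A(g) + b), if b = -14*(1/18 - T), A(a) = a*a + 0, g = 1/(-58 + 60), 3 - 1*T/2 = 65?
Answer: I*√62515/6 ≈ 41.672*I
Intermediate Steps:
T = -124 (T = 6 - 2*65 = 6 - 130 = -124)
g = ½ (g = 1/2 = ½ ≈ 0.50000)
A(a) = a² (A(a) = a² + 0 = a²)
b = -15631/9 (b = -14*(1/18 - 1*(-124)) = -14*(1/18 + 124) = -14*2233/18 = -15631/9 ≈ -1736.8)
√(A(g) + b) = √((½)² - 15631/9) = √(¼ - 15631/9) = √(-62515/36) = I*√62515/6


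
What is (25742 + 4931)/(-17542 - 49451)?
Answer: -30673/66993 ≈ -0.45785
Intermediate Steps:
(25742 + 4931)/(-17542 - 49451) = 30673/(-66993) = 30673*(-1/66993) = -30673/66993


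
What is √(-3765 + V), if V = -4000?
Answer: I*√7765 ≈ 88.119*I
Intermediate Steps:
√(-3765 + V) = √(-3765 - 4000) = √(-7765) = I*√7765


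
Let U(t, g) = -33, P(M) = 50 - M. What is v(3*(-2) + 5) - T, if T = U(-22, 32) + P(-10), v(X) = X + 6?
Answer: -22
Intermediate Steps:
v(X) = 6 + X
T = 27 (T = -33 + (50 - 1*(-10)) = -33 + (50 + 10) = -33 + 60 = 27)
v(3*(-2) + 5) - T = (6 + (3*(-2) + 5)) - 1*27 = (6 + (-6 + 5)) - 27 = (6 - 1) - 27 = 5 - 27 = -22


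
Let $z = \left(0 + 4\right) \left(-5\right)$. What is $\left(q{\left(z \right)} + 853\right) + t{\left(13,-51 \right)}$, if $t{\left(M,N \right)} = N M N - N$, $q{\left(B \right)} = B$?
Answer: $34697$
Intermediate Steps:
$z = -20$ ($z = 4 \left(-5\right) = -20$)
$t{\left(M,N \right)} = - N + M N^{2}$ ($t{\left(M,N \right)} = M N N - N = M N^{2} - N = - N + M N^{2}$)
$\left(q{\left(z \right)} + 853\right) + t{\left(13,-51 \right)} = \left(-20 + 853\right) - 51 \left(-1 + 13 \left(-51\right)\right) = 833 - 51 \left(-1 - 663\right) = 833 - -33864 = 833 + 33864 = 34697$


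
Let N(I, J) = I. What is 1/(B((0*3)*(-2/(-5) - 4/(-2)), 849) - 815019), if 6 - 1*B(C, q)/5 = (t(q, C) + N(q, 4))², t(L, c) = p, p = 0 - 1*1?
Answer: -1/4410509 ≈ -2.2673e-7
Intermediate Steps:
p = -1 (p = 0 - 1 = -1)
t(L, c) = -1
B(C, q) = 30 - 5*(-1 + q)²
1/(B((0*3)*(-2/(-5) - 4/(-2)), 849) - 815019) = 1/((30 - 5*(-1 + 849)²) - 815019) = 1/((30 - 5*848²) - 815019) = 1/((30 - 5*719104) - 815019) = 1/((30 - 3595520) - 815019) = 1/(-3595490 - 815019) = 1/(-4410509) = -1/4410509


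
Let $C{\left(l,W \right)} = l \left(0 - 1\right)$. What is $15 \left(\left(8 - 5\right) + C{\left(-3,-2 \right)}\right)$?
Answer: $90$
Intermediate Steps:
$C{\left(l,W \right)} = - l$ ($C{\left(l,W \right)} = l \left(-1\right) = - l$)
$15 \left(\left(8 - 5\right) + C{\left(-3,-2 \right)}\right) = 15 \left(\left(8 - 5\right) - -3\right) = 15 \left(3 + 3\right) = 15 \cdot 6 = 90$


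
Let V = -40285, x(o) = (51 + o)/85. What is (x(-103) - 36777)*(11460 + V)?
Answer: 18021949205/17 ≈ 1.0601e+9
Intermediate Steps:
x(o) = ⅗ + o/85 (x(o) = (51 + o)*(1/85) = ⅗ + o/85)
(x(-103) - 36777)*(11460 + V) = ((⅗ + (1/85)*(-103)) - 36777)*(11460 - 40285) = ((⅗ - 103/85) - 36777)*(-28825) = (-52/85 - 36777)*(-28825) = -3126097/85*(-28825) = 18021949205/17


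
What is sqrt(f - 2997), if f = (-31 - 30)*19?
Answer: 2*I*sqrt(1039) ≈ 64.467*I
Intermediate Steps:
f = -1159 (f = -61*19 = -1159)
sqrt(f - 2997) = sqrt(-1159 - 2997) = sqrt(-4156) = 2*I*sqrt(1039)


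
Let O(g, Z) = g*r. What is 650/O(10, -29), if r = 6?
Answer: 65/6 ≈ 10.833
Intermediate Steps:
O(g, Z) = 6*g (O(g, Z) = g*6 = 6*g)
650/O(10, -29) = 650/((6*10)) = 650/60 = 650*(1/60) = 65/6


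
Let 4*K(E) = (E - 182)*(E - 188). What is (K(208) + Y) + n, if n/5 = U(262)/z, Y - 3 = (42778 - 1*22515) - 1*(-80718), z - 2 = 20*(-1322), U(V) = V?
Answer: 1336625311/13219 ≈ 1.0111e+5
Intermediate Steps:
z = -26438 (z = 2 + 20*(-1322) = 2 - 26440 = -26438)
K(E) = (-188 + E)*(-182 + E)/4 (K(E) = ((E - 182)*(E - 188))/4 = ((-182 + E)*(-188 + E))/4 = ((-188 + E)*(-182 + E))/4 = (-188 + E)*(-182 + E)/4)
Y = 100984 (Y = 3 + ((42778 - 1*22515) - 1*(-80718)) = 3 + ((42778 - 22515) + 80718) = 3 + (20263 + 80718) = 3 + 100981 = 100984)
n = -655/13219 (n = 5*(262/(-26438)) = 5*(262*(-1/26438)) = 5*(-131/13219) = -655/13219 ≈ -0.049550)
(K(208) + Y) + n = ((8554 - 185/2*208 + (¼)*208²) + 100984) - 655/13219 = ((8554 - 19240 + (¼)*43264) + 100984) - 655/13219 = ((8554 - 19240 + 10816) + 100984) - 655/13219 = (130 + 100984) - 655/13219 = 101114 - 655/13219 = 1336625311/13219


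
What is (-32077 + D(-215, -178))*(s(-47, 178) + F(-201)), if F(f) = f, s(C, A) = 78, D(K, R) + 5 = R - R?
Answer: 3946086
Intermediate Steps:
D(K, R) = -5 (D(K, R) = -5 + (R - R) = -5 + 0 = -5)
(-32077 + D(-215, -178))*(s(-47, 178) + F(-201)) = (-32077 - 5)*(78 - 201) = -32082*(-123) = 3946086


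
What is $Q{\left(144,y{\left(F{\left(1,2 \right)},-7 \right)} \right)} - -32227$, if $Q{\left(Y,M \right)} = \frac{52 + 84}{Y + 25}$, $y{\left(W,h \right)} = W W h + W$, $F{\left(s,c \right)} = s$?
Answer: $\frac{5446499}{169} \approx 32228.0$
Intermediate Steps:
$y{\left(W,h \right)} = W + h W^{2}$ ($y{\left(W,h \right)} = W^{2} h + W = h W^{2} + W = W + h W^{2}$)
$Q{\left(Y,M \right)} = \frac{136}{25 + Y}$
$Q{\left(144,y{\left(F{\left(1,2 \right)},-7 \right)} \right)} - -32227 = \frac{136}{25 + 144} - -32227 = \frac{136}{169} + 32227 = \frac{5446499}{169}$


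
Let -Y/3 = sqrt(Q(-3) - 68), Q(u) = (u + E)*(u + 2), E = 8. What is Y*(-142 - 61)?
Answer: 609*I*sqrt(73) ≈ 5203.3*I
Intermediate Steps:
Q(u) = (2 + u)*(8 + u) (Q(u) = (u + 8)*(u + 2) = (8 + u)*(2 + u) = (2 + u)*(8 + u))
Y = -3*I*sqrt(73) (Y = -3*sqrt((16 + (-3)**2 + 10*(-3)) - 68) = -3*sqrt((16 + 9 - 30) - 68) = -3*sqrt(-5 - 68) = -3*I*sqrt(73) ≈ -25.632*I)
Y*(-142 - 61) = (-3*I*sqrt(73))*(-142 - 61) = -3*I*sqrt(73)*(-203) = 609*I*sqrt(73)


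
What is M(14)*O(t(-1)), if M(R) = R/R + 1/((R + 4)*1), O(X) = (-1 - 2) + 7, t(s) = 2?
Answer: 38/9 ≈ 4.2222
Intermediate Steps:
O(X) = 4 (O(X) = -3 + 7 = 4)
M(R) = 1 + 1/(4 + R)
M(14)*O(t(-1)) = ((5 + 14)/(4 + 14))*4 = (19/18)*4 = 38/9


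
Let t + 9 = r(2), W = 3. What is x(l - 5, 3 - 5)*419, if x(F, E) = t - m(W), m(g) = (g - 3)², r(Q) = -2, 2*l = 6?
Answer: -4609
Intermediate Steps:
l = 3 (l = (½)*6 = 3)
t = -11 (t = -9 - 2 = -11)
m(g) = (-3 + g)²
x(F, E) = -11 (x(F, E) = -11 - (-3 + 3)² = -11 - 1*0² = -11 - 1*0 = -11 + 0 = -11)
x(l - 5, 3 - 5)*419 = -11*419 = -4609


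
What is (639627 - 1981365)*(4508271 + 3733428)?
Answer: -11058200732862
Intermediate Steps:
(639627 - 1981365)*(4508271 + 3733428) = -1341738*8241699 = -11058200732862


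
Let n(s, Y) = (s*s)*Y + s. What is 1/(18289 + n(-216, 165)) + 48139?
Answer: 371455591508/7716313 ≈ 48139.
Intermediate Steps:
n(s, Y) = s + Y*s² (n(s, Y) = s²*Y + s = Y*s² + s = s + Y*s²)
1/(18289 + n(-216, 165)) + 48139 = 1/(18289 - 216*(1 + 165*(-216))) + 48139 = 1/(18289 - 216*(1 - 35640)) + 48139 = 1/(18289 - 216*(-35639)) + 48139 = 1/(18289 + 7698024) + 48139 = 1/7716313 + 48139 = 371455591508/7716313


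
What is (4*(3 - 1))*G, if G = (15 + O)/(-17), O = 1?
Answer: -128/17 ≈ -7.5294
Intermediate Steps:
G = -16/17 (G = (15 + 1)/(-17) = 16*(-1/17) = -16/17 ≈ -0.94118)
(4*(3 - 1))*G = (4*(3 - 1))*(-16/17) = (4*2)*(-16/17) = 8*(-16/17) = -128/17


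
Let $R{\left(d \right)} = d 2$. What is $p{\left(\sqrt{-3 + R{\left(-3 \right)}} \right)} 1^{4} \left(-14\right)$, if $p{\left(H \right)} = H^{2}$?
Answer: $126$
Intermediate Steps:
$R{\left(d \right)} = 2 d$
$p{\left(\sqrt{-3 + R{\left(-3 \right)}} \right)} 1^{4} \left(-14\right) = \left(\sqrt{-3 + 2 \left(-3\right)}\right)^{2} \cdot 1^{4} \left(-14\right) = \left(\sqrt{-3 - 6}\right)^{2} \cdot 1 \left(-14\right) = \left(\sqrt{-9}\right)^{2} \cdot 1 \left(-14\right) = \left(3 i\right)^{2} \cdot 1 \left(-14\right) = \left(-9\right) 1 \left(-14\right) = \left(-9\right) \left(-14\right) = 126$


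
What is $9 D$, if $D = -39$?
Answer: $-351$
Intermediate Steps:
$9 D = 9 \left(-39\right) = -351$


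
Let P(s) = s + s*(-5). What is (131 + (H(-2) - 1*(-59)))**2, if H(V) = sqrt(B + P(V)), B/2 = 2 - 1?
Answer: (190 + sqrt(10))**2 ≈ 37312.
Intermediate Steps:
B = 2 (B = 2*(2 - 1) = 2*1 = 2)
P(s) = -4*s (P(s) = s - 5*s = -4*s)
H(V) = sqrt(2 - 4*V)
(131 + (H(-2) - 1*(-59)))**2 = (131 + (sqrt(2 - 4*(-2)) - 1*(-59)))**2 = (131 + (sqrt(2 + 8) + 59))**2 = (131 + (sqrt(10) + 59))**2 = (131 + (59 + sqrt(10)))**2 = (190 + sqrt(10))**2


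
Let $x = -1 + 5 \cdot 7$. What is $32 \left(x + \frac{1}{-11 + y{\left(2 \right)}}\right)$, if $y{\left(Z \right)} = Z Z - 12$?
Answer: $\frac{20640}{19} \approx 1086.3$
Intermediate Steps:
$y{\left(Z \right)} = -12 + Z^{2}$ ($y{\left(Z \right)} = Z^{2} - 12 = -12 + Z^{2}$)
$x = 34$ ($x = -1 + 35 = 34$)
$32 \left(x + \frac{1}{-11 + y{\left(2 \right)}}\right) = 32 \left(34 + \frac{1}{-11 - \left(12 - 2^{2}\right)}\right) = 32 \left(34 + \frac{1}{-11 + \left(-12 + 4\right)}\right) = 32 \left(34 + \frac{1}{-11 - 8}\right) = 32 \left(34 + \frac{1}{-19}\right) = 32 \left(34 - \frac{1}{19}\right) = 32 \cdot \frac{645}{19} = \frac{20640}{19}$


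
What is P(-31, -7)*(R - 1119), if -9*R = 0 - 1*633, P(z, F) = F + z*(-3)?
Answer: -270556/3 ≈ -90185.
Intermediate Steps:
P(z, F) = F - 3*z
R = 211/3 (R = -(0 - 1*633)/9 = -(0 - 633)/9 = -⅑*(-633) = 211/3 ≈ 70.333)
P(-31, -7)*(R - 1119) = (-7 - 3*(-31))*(211/3 - 1119) = (-7 + 93)*(-3146/3) = 86*(-3146/3) = -270556/3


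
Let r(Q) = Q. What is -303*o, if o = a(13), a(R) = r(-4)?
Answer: 1212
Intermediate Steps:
a(R) = -4
o = -4
-303*o = -303*(-4) = 1212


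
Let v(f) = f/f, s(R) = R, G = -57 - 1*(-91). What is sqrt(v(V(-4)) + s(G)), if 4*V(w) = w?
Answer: sqrt(35) ≈ 5.9161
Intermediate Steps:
G = 34 (G = -57 + 91 = 34)
V(w) = w/4
v(f) = 1
sqrt(v(V(-4)) + s(G)) = sqrt(1 + 34) = sqrt(35)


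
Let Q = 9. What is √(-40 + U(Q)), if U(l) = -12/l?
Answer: 2*I*√93/3 ≈ 6.4291*I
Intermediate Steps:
√(-40 + U(Q)) = √(-40 - 12/9) = √(-40 - 12*⅑) = √(-40 - 4/3) = √(-124/3) = 2*I*√93/3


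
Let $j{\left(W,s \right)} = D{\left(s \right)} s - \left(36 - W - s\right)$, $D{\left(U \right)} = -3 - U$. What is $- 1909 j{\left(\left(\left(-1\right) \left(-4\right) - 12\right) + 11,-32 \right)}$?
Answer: $1895637$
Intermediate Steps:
$j{\left(W,s \right)} = -36 + W + s + s \left(-3 - s\right)$ ($j{\left(W,s \right)} = \left(-3 - s\right) s - \left(36 - W - s\right) = s \left(-3 - s\right) + \left(-36 + W + s\right) = -36 + W + s + s \left(-3 - s\right)$)
$- 1909 j{\left(\left(\left(-1\right) \left(-4\right) - 12\right) + 11,-32 \right)} = - 1909 \left(-36 + \left(\left(\left(-1\right) \left(-4\right) - 12\right) + 11\right) - 32 - - 32 \left(3 - 32\right)\right) = - 1909 \left(-36 + \left(\left(4 - 12\right) + 11\right) - 32 - \left(-32\right) \left(-29\right)\right) = - 1909 \left(-36 + \left(-8 + 11\right) - 32 - 928\right) = - 1909 \left(-36 + 3 - 32 - 928\right) = \left(-1909\right) \left(-993\right) = 1895637$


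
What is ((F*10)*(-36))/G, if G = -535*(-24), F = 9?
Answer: -27/107 ≈ -0.25234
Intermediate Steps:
G = 12840
((F*10)*(-36))/G = ((9*10)*(-36))/12840 = (90*(-36))*(1/12840) = -3240*1/12840 = -27/107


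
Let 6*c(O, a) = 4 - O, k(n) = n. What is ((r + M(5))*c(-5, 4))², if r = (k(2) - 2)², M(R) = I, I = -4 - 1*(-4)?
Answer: 0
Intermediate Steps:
I = 0 (I = -4 + 4 = 0)
M(R) = 0
r = 0 (r = (2 - 2)² = 0² = 0)
c(O, a) = ⅔ - O/6 (c(O, a) = (4 - O)/6 = ⅔ - O/6)
((r + M(5))*c(-5, 4))² = ((0 + 0)*(⅔ - ⅙*(-5)))² = (0*(⅔ + ⅚))² = (0*(3/2))² = 0² = 0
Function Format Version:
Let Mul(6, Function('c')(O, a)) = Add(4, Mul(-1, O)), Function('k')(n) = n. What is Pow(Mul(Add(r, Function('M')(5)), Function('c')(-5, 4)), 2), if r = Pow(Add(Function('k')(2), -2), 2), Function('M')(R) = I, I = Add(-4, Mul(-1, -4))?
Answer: 0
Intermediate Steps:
I = 0 (I = Add(-4, 4) = 0)
Function('M')(R) = 0
r = 0 (r = Pow(Add(2, -2), 2) = Pow(0, 2) = 0)
Function('c')(O, a) = Add(Rational(2, 3), Mul(Rational(-1, 6), O)) (Function('c')(O, a) = Mul(Rational(1, 6), Add(4, Mul(-1, O))) = Add(Rational(2, 3), Mul(Rational(-1, 6), O)))
Pow(Mul(Add(r, Function('M')(5)), Function('c')(-5, 4)), 2) = Pow(Mul(Add(0, 0), Add(Rational(2, 3), Mul(Rational(-1, 6), -5))), 2) = Pow(Mul(0, Add(Rational(2, 3), Rational(5, 6))), 2) = Pow(Mul(0, Rational(3, 2)), 2) = Pow(0, 2) = 0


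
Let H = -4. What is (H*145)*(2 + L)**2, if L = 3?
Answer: -14500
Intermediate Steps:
(H*145)*(2 + L)**2 = (-4*145)*(2 + 3)**2 = -580*5**2 = -580*25 = -14500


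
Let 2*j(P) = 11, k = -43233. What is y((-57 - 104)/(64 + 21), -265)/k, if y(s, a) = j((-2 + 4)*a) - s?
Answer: -419/2449870 ≈ -0.00017103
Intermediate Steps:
j(P) = 11/2 (j(P) = (½)*11 = 11/2)
y(s, a) = 11/2 - s
y((-57 - 104)/(64 + 21), -265)/k = (11/2 - (-57 - 104)/(64 + 21))/(-43233) = (11/2 - (-161)/85)*(-1/43233) = (11/2 - 1*(-161/85))*(-1/43233) = (11/2 + 161/85)*(-1/43233) = (1257/170)*(-1/43233) = -419/2449870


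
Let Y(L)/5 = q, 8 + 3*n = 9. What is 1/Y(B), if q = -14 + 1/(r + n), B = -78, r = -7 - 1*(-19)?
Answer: -37/2575 ≈ -0.014369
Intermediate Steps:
r = 12 (r = -7 + 19 = 12)
n = ⅓ (n = -8/3 + (⅓)*9 = -8/3 + 3 = ⅓ ≈ 0.33333)
q = -515/37 (q = -14 + 1/(12 + ⅓) = -14 + 1/(37/3) = -14 + 3/37 = -515/37 ≈ -13.919)
Y(L) = -2575/37 (Y(L) = 5*(-515/37) = -2575/37)
1/Y(B) = 1/(-2575/37) = -37/2575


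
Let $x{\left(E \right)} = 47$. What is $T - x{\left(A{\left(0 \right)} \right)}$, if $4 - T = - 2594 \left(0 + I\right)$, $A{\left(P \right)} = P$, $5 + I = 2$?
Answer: $-7825$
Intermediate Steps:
$I = -3$ ($I = -5 + 2 = -3$)
$T = -7778$ ($T = 4 - - 2594 \left(0 - 3\right) = 4 - \left(-2594\right) \left(-3\right) = 4 - 7782 = -7778$)
$T - x{\left(A{\left(0 \right)} \right)} = -7778 - 47 = -7825$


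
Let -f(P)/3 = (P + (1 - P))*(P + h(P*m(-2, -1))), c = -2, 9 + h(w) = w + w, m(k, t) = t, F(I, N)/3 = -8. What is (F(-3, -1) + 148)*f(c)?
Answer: 2604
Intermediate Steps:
F(I, N) = -24 (F(I, N) = 3*(-8) = -24)
h(w) = -9 + 2*w (h(w) = -9 + (w + w) = -9 + 2*w)
f(P) = 27 + 3*P (f(P) = -3*(P + (1 - P))*(P + (-9 + 2*(P*(-1)))) = -3*(P + (-9 + 2*(-P))) = -3*(P + (-9 - 2*P)) = -3*(-9 - P) = 27 + 3*P)
(F(-3, -1) + 148)*f(c) = (-24 + 148)*(27 + 3*(-2)) = 124*(27 - 6) = 124*21 = 2604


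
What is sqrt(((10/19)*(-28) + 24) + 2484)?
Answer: 2*sqrt(225017)/19 ≈ 49.933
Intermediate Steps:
sqrt(((10/19)*(-28) + 24) + 2484) = sqrt((-280/19 + 24) + 2484) = sqrt(176/19 + 2484) = sqrt(47372/19) = 2*sqrt(225017)/19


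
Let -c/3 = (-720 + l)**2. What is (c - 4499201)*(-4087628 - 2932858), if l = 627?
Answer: 31768738181928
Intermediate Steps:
c = -25947 (c = -3*(-720 + 627)**2 = -3*(-93)**2 = -3*8649 = -25947)
(c - 4499201)*(-4087628 - 2932858) = (-25947 - 4499201)*(-4087628 - 2932858) = -4525148*(-7020486) = 31768738181928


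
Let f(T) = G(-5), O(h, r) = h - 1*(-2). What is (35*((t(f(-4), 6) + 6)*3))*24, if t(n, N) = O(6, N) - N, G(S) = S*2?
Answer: 20160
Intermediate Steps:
O(h, r) = 2 + h (O(h, r) = h + 2 = 2 + h)
G(S) = 2*S
f(T) = -10 (f(T) = 2*(-5) = -10)
t(n, N) = 8 - N (t(n, N) = (2 + 6) - N = 8 - N)
(35*((t(f(-4), 6) + 6)*3))*24 = (35*(((8 - 1*6) + 6)*3))*24 = (35*(((8 - 6) + 6)*3))*24 = (35*((2 + 6)*3))*24 = (35*(8*3))*24 = (35*24)*24 = 840*24 = 20160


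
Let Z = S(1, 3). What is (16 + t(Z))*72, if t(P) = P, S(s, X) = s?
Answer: 1224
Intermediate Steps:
Z = 1
(16 + t(Z))*72 = (16 + 1)*72 = 17*72 = 1224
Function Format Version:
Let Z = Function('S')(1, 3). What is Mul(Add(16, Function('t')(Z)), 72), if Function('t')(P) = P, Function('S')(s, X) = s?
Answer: 1224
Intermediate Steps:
Z = 1
Mul(Add(16, Function('t')(Z)), 72) = Mul(Add(16, 1), 72) = Mul(17, 72) = 1224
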